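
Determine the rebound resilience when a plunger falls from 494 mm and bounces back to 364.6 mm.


Resilience = h_rebound / h_drop * 100
= 364.6 / 494 * 100
= 73.8%

73.8%


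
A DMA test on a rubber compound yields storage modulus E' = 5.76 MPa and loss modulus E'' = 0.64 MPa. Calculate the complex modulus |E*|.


|E*| = sqrt(E'^2 + E''^2)
= sqrt(5.76^2 + 0.64^2)
= sqrt(33.1776 + 0.4096)
= 5.795 MPa

5.795 MPa


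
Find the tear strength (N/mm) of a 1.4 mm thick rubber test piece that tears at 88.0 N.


Tear strength = force / thickness
= 88.0 / 1.4
= 62.86 N/mm

62.86 N/mm


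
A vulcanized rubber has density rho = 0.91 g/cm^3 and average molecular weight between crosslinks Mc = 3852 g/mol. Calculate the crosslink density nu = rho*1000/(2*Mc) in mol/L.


nu = rho * 1000 / (2 * Mc)
nu = 0.91 * 1000 / (2 * 3852)
nu = 910.0 / 7704
nu = 0.1181 mol/L

0.1181 mol/L


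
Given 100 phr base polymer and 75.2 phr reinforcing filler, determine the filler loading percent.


Filler % = filler / (rubber + filler) * 100
= 75.2 / (100 + 75.2) * 100
= 75.2 / 175.2 * 100
= 42.92%

42.92%


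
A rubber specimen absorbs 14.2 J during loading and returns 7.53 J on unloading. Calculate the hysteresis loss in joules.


Hysteresis loss = loading - unloading
= 14.2 - 7.53
= 6.67 J

6.67 J


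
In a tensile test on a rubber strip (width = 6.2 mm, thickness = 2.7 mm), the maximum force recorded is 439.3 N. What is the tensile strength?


Area = width * thickness = 6.2 * 2.7 = 16.74 mm^2
TS = force / area = 439.3 / 16.74 = 26.24 MPa

26.24 MPa


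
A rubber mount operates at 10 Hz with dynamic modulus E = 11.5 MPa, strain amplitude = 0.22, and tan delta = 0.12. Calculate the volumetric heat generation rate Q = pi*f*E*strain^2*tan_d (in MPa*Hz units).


Q = pi * f * E * strain^2 * tan_d
= pi * 10 * 11.5 * 0.22^2 * 0.12
= pi * 10 * 11.5 * 0.0484 * 0.12
= 2.0983

Q = 2.0983


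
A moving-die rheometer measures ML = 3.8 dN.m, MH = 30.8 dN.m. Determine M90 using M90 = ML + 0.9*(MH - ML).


M90 = ML + 0.9 * (MH - ML)
M90 = 3.8 + 0.9 * (30.8 - 3.8)
M90 = 3.8 + 0.9 * 27.0
M90 = 28.1 dN.m

28.1 dN.m


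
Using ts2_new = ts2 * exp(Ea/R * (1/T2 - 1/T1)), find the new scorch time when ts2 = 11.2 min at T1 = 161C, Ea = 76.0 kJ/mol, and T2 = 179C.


Convert temperatures: T1 = 161 + 273.15 = 434.15 K, T2 = 179 + 273.15 = 452.15 K
ts2_new = 11.2 * exp(76000 / 8.314 * (1/452.15 - 1/434.15))
1/T2 - 1/T1 = -9.1696e-05
ts2_new = 4.84 min

4.84 min


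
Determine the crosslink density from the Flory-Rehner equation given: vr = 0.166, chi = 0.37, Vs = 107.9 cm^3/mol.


ln(1 - vr) = ln(1 - 0.166) = -0.1815
Numerator = -((-0.1815) + 0.166 + 0.37 * 0.166^2) = 0.0053
Denominator = 107.9 * (0.166^(1/3) - 0.166/2) = 50.3447
nu = 0.0053 / 50.3447 = 1.0579e-04 mol/cm^3

1.0579e-04 mol/cm^3


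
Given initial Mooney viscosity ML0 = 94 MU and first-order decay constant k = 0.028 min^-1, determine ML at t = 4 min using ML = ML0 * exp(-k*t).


ML = ML0 * exp(-k * t)
ML = 94 * exp(-0.028 * 4)
ML = 94 * 0.8940
ML = 84.04 MU

84.04 MU


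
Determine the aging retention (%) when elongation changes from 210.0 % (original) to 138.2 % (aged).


Retention = aged / original * 100
= 138.2 / 210.0 * 100
= 65.8%

65.8%


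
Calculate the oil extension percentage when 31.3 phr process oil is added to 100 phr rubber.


Oil % = oil / (100 + oil) * 100
= 31.3 / (100 + 31.3) * 100
= 31.3 / 131.3 * 100
= 23.84%

23.84%


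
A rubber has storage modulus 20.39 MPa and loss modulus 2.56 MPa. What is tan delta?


tan delta = E'' / E'
= 2.56 / 20.39
= 0.1256

tan delta = 0.1256


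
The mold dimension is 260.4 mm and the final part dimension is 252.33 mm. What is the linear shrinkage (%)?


Shrinkage = (mold - part) / mold * 100
= (260.4 - 252.33) / 260.4 * 100
= 8.07 / 260.4 * 100
= 3.1%

3.1%


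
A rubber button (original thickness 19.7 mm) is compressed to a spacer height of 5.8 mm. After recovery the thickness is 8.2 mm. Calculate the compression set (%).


CS = (t0 - recovered) / (t0 - ts) * 100
= (19.7 - 8.2) / (19.7 - 5.8) * 100
= 11.5 / 13.9 * 100
= 82.7%

82.7%


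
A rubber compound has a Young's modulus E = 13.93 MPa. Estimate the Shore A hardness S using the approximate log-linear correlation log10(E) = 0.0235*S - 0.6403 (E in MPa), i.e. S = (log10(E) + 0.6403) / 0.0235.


log10(E) = 0.0235*S - 0.6403  =>  S = (log10(E) + 0.6403) / 0.0235
log10(13.93) = 1.143951
S = (1.143951 + 0.6403) / 0.0235 = 1.784251 / 0.0235
S = 75.9

Shore A = 75.9


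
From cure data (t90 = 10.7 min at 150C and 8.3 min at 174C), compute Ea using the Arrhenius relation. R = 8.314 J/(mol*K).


T1 = 423.15 K, T2 = 447.15 K
1/T1 - 1/T2 = 1.2684e-04
ln(t1/t2) = ln(10.7/8.3) = 0.2540
Ea = 8.314 * 0.2540 / 1.2684e-04 = 16647.9186 J/mol
Ea = 16.65 kJ/mol

16.65 kJ/mol


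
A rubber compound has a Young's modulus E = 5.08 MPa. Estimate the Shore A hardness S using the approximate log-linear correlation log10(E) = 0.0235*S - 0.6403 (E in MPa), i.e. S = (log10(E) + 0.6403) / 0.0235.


log10(E) = 0.0235*S - 0.6403  =>  S = (log10(E) + 0.6403) / 0.0235
log10(5.08) = 0.705864
S = (0.705864 + 0.6403) / 0.0235 = 1.346164 / 0.0235
S = 57.3

Shore A = 57.3


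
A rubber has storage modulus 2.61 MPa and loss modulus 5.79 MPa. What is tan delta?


tan delta = E'' / E'
= 5.79 / 2.61
= 2.2184

tan delta = 2.2184


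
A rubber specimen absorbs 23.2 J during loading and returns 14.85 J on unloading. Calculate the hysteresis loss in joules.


Hysteresis loss = loading - unloading
= 23.2 - 14.85
= 8.35 J

8.35 J


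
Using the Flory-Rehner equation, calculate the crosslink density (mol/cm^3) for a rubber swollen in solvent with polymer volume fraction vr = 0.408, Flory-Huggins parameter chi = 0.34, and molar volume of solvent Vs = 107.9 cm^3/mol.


ln(1 - vr) = ln(1 - 0.408) = -0.5242
Numerator = -((-0.5242) + 0.408 + 0.34 * 0.408^2) = 0.0597
Denominator = 107.9 * (0.408^(1/3) - 0.408/2) = 58.0163
nu = 0.0597 / 58.0163 = 0.0010 mol/cm^3

0.0010 mol/cm^3


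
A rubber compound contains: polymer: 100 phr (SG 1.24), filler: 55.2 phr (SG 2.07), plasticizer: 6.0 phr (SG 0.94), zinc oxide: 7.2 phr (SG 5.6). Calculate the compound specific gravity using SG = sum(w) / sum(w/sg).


Sum of weights = 168.4
Volume contributions:
  polymer: 100/1.24 = 80.6452
  filler: 55.2/2.07 = 26.6667
  plasticizer: 6.0/0.94 = 6.3830
  zinc oxide: 7.2/5.6 = 1.2857
Sum of volumes = 114.9805
SG = 168.4 / 114.9805 = 1.465

SG = 1.465


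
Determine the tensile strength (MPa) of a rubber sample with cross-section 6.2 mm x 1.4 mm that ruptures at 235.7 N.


Area = width * thickness = 6.2 * 1.4 = 8.68 mm^2
TS = force / area = 235.7 / 8.68 = 27.15 MPa

27.15 MPa


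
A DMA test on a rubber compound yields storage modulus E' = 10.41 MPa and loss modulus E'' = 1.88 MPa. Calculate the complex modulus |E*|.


|E*| = sqrt(E'^2 + E''^2)
= sqrt(10.41^2 + 1.88^2)
= sqrt(108.3681 + 3.5344)
= 10.578 MPa

10.578 MPa


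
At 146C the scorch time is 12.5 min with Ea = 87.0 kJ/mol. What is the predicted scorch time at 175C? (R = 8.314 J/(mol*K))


Convert temperatures: T1 = 146 + 273.15 = 419.15 K, T2 = 175 + 273.15 = 448.15 K
ts2_new = 12.5 * exp(87000 / 8.314 * (1/448.15 - 1/419.15))
1/T2 - 1/T1 = -1.5439e-04
ts2_new = 2.48 min

2.48 min


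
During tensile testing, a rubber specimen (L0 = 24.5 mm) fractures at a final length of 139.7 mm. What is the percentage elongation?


Elongation = (Lf - L0) / L0 * 100
= (139.7 - 24.5) / 24.5 * 100
= 115.2 / 24.5 * 100
= 470.2%

470.2%


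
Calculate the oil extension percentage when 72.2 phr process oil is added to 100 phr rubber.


Oil % = oil / (100 + oil) * 100
= 72.2 / (100 + 72.2) * 100
= 72.2 / 172.2 * 100
= 41.93%

41.93%


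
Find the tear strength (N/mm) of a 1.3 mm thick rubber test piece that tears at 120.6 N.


Tear strength = force / thickness
= 120.6 / 1.3
= 92.77 N/mm

92.77 N/mm


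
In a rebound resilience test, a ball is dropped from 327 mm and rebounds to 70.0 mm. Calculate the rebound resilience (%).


Resilience = h_rebound / h_drop * 100
= 70.0 / 327 * 100
= 21.4%

21.4%


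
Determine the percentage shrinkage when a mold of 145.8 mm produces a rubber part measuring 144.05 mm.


Shrinkage = (mold - part) / mold * 100
= (145.8 - 144.05) / 145.8 * 100
= 1.75 / 145.8 * 100
= 1.2%

1.2%


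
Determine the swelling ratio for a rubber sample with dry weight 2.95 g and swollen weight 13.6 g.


Q = W_swollen / W_dry
Q = 13.6 / 2.95
Q = 4.61

Q = 4.61


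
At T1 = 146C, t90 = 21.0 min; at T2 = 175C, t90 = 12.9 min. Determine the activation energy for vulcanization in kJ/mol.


T1 = 419.15 K, T2 = 448.15 K
1/T1 - 1/T2 = 1.5439e-04
ln(t1/t2) = ln(21.0/12.9) = 0.4873
Ea = 8.314 * 0.4873 / 1.5439e-04 = 26242.0018 J/mol
Ea = 26.24 kJ/mol

26.24 kJ/mol


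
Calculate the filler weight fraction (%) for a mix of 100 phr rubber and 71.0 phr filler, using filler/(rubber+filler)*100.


Filler % = filler / (rubber + filler) * 100
= 71.0 / (100 + 71.0) * 100
= 71.0 / 171.0 * 100
= 41.52%

41.52%


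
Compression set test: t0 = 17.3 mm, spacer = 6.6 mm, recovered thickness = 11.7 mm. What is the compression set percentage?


CS = (t0 - recovered) / (t0 - ts) * 100
= (17.3 - 11.7) / (17.3 - 6.6) * 100
= 5.6 / 10.7 * 100
= 52.3%

52.3%


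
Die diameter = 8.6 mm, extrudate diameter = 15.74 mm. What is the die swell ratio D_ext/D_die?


Die swell ratio = D_extrudate / D_die
= 15.74 / 8.6
= 1.83

Die swell = 1.83


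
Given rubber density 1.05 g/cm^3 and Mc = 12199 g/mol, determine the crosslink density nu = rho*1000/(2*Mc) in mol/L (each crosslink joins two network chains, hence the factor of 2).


nu = rho * 1000 / (2 * Mc)
nu = 1.05 * 1000 / (2 * 12199)
nu = 1050.0 / 24398
nu = 0.0430 mol/L

0.0430 mol/L


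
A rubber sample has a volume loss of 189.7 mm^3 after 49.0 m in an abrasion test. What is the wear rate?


Rate = volume_loss / distance
= 189.7 / 49.0
= 3.871 mm^3/m

3.871 mm^3/m


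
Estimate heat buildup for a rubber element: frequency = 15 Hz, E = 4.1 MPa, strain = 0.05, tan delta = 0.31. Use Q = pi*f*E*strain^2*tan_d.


Q = pi * f * E * strain^2 * tan_d
= pi * 15 * 4.1 * 0.05^2 * 0.31
= pi * 15 * 4.1 * 0.0025 * 0.31
= 0.1497

Q = 0.1497


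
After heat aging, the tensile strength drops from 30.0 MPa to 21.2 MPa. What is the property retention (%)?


Retention = aged / original * 100
= 21.2 / 30.0 * 100
= 70.7%

70.7%


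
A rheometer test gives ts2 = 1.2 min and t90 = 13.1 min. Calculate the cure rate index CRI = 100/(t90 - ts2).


CRI = 100 / (t90 - ts2)
= 100 / (13.1 - 1.2)
= 100 / 11.9
= 8.4 min^-1

8.4 min^-1


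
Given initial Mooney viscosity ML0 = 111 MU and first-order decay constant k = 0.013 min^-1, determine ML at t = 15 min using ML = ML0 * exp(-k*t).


ML = ML0 * exp(-k * t)
ML = 111 * exp(-0.013 * 15)
ML = 111 * 0.8228
ML = 91.33 MU

91.33 MU


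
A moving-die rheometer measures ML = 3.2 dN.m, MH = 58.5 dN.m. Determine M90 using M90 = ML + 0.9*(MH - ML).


M90 = ML + 0.9 * (MH - ML)
M90 = 3.2 + 0.9 * (58.5 - 3.2)
M90 = 3.2 + 0.9 * 55.3
M90 = 52.97 dN.m

52.97 dN.m


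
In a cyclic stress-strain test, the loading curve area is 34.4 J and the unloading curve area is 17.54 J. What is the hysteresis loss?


Hysteresis loss = loading - unloading
= 34.4 - 17.54
= 16.86 J

16.86 J


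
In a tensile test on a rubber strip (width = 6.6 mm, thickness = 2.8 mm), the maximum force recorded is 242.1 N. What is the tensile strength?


Area = width * thickness = 6.6 * 2.8 = 18.48 mm^2
TS = force / area = 242.1 / 18.48 = 13.1 MPa

13.1 MPa


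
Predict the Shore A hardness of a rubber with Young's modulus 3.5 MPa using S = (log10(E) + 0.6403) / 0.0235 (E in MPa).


log10(E) = 0.0235*S - 0.6403  =>  S = (log10(E) + 0.6403) / 0.0235
log10(3.5) = 0.544068
S = (0.544068 + 0.6403) / 0.0235 = 1.184368 / 0.0235
S = 50.4

Shore A = 50.4


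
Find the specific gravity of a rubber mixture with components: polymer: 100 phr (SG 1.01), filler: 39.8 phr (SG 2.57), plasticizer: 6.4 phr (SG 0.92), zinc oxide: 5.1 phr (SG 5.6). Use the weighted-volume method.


Sum of weights = 151.3
Volume contributions:
  polymer: 100/1.01 = 99.0099
  filler: 39.8/2.57 = 15.4864
  plasticizer: 6.4/0.92 = 6.9565
  zinc oxide: 5.1/5.6 = 0.9107
Sum of volumes = 122.3635
SG = 151.3 / 122.3635 = 1.236

SG = 1.236


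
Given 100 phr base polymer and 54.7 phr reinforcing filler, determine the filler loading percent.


Filler % = filler / (rubber + filler) * 100
= 54.7 / (100 + 54.7) * 100
= 54.7 / 154.7 * 100
= 35.36%

35.36%


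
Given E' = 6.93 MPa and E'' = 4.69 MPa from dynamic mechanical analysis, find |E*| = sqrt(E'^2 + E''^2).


|E*| = sqrt(E'^2 + E''^2)
= sqrt(6.93^2 + 4.69^2)
= sqrt(48.0249 + 21.9961)
= 8.368 MPa

8.368 MPa


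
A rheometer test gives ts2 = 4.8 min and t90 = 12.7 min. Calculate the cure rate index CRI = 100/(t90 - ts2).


CRI = 100 / (t90 - ts2)
= 100 / (12.7 - 4.8)
= 100 / 7.9
= 12.66 min^-1

12.66 min^-1


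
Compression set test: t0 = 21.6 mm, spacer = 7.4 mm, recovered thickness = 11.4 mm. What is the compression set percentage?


CS = (t0 - recovered) / (t0 - ts) * 100
= (21.6 - 11.4) / (21.6 - 7.4) * 100
= 10.2 / 14.2 * 100
= 71.8%

71.8%


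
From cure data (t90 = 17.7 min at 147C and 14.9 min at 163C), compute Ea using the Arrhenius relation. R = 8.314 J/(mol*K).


T1 = 420.15 K, T2 = 436.15 K
1/T1 - 1/T2 = 8.7313e-05
ln(t1/t2) = ln(17.7/14.9) = 0.1722
Ea = 8.314 * 0.1722 / 8.7313e-05 = 16397.2898 J/mol
Ea = 16.4 kJ/mol

16.4 kJ/mol


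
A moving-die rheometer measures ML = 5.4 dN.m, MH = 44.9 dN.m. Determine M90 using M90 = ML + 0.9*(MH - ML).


M90 = ML + 0.9 * (MH - ML)
M90 = 5.4 + 0.9 * (44.9 - 5.4)
M90 = 5.4 + 0.9 * 39.5
M90 = 40.95 dN.m

40.95 dN.m


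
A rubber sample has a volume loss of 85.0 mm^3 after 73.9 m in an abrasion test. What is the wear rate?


Rate = volume_loss / distance
= 85.0 / 73.9
= 1.15 mm^3/m

1.15 mm^3/m


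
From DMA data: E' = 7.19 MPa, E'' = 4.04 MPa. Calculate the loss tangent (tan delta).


tan delta = E'' / E'
= 4.04 / 7.19
= 0.5619

tan delta = 0.5619


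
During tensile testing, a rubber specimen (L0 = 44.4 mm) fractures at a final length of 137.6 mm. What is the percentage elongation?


Elongation = (Lf - L0) / L0 * 100
= (137.6 - 44.4) / 44.4 * 100
= 93.2 / 44.4 * 100
= 209.9%

209.9%


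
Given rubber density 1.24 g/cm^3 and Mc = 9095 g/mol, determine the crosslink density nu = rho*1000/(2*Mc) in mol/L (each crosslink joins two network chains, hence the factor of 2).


nu = rho * 1000 / (2 * Mc)
nu = 1.24 * 1000 / (2 * 9095)
nu = 1240.0 / 18190
nu = 0.0682 mol/L

0.0682 mol/L


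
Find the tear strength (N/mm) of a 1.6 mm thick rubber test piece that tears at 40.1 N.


Tear strength = force / thickness
= 40.1 / 1.6
= 25.06 N/mm

25.06 N/mm


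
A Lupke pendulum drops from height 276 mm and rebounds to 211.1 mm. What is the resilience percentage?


Resilience = h_rebound / h_drop * 100
= 211.1 / 276 * 100
= 76.5%

76.5%


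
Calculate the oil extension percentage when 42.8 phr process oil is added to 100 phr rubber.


Oil % = oil / (100 + oil) * 100
= 42.8 / (100 + 42.8) * 100
= 42.8 / 142.8 * 100
= 29.97%

29.97%


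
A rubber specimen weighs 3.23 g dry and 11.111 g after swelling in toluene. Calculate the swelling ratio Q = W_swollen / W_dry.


Q = W_swollen / W_dry
Q = 11.111 / 3.23
Q = 3.44

Q = 3.44


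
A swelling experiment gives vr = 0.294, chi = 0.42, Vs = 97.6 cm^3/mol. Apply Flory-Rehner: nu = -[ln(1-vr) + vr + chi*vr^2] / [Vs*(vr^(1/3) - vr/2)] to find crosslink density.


ln(1 - vr) = ln(1 - 0.294) = -0.3481
Numerator = -((-0.3481) + 0.294 + 0.42 * 0.294^2) = 0.0178
Denominator = 97.6 * (0.294^(1/3) - 0.294/2) = 50.5509
nu = 0.0178 / 50.5509 = 3.5285e-04 mol/cm^3

3.5285e-04 mol/cm^3


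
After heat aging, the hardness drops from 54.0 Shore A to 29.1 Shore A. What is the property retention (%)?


Retention = aged / original * 100
= 29.1 / 54.0 * 100
= 53.9%

53.9%


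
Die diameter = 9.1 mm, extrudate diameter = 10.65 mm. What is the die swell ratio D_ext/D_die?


Die swell ratio = D_extrudate / D_die
= 10.65 / 9.1
= 1.17

Die swell = 1.17


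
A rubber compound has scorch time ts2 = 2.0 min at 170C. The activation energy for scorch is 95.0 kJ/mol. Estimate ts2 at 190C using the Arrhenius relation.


Convert temperatures: T1 = 170 + 273.15 = 443.15 K, T2 = 190 + 273.15 = 463.15 K
ts2_new = 2.0 * exp(95000 / 8.314 * (1/463.15 - 1/443.15))
1/T2 - 1/T1 = -9.7445e-05
ts2_new = 0.66 min

0.66 min


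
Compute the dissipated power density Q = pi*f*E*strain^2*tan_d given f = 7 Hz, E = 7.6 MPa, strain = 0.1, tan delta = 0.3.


Q = pi * f * E * strain^2 * tan_d
= pi * 7 * 7.6 * 0.1^2 * 0.3
= pi * 7 * 7.6 * 0.0100 * 0.3
= 0.5014

Q = 0.5014


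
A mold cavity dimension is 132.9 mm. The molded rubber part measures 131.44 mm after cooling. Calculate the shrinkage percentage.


Shrinkage = (mold - part) / mold * 100
= (132.9 - 131.44) / 132.9 * 100
= 1.46 / 132.9 * 100
= 1.1%

1.1%


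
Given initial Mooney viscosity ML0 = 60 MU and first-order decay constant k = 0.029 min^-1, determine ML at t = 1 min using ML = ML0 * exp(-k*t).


ML = ML0 * exp(-k * t)
ML = 60 * exp(-0.029 * 1)
ML = 60 * 0.9714
ML = 58.28 MU

58.28 MU


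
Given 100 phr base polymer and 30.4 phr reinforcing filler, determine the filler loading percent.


Filler % = filler / (rubber + filler) * 100
= 30.4 / (100 + 30.4) * 100
= 30.4 / 130.4 * 100
= 23.31%

23.31%


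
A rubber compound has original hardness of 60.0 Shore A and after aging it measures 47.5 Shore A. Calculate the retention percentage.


Retention = aged / original * 100
= 47.5 / 60.0 * 100
= 79.2%

79.2%


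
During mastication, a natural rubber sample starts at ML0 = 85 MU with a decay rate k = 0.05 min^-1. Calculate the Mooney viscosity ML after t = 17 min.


ML = ML0 * exp(-k * t)
ML = 85 * exp(-0.05 * 17)
ML = 85 * 0.4274
ML = 36.33 MU

36.33 MU


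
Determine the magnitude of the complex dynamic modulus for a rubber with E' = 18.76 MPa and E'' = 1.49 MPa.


|E*| = sqrt(E'^2 + E''^2)
= sqrt(18.76^2 + 1.49^2)
= sqrt(351.9376 + 2.2201)
= 18.819 MPa

18.819 MPa


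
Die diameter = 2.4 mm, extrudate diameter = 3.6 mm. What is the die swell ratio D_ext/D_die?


Die swell ratio = D_extrudate / D_die
= 3.6 / 2.4
= 1.5

Die swell = 1.5


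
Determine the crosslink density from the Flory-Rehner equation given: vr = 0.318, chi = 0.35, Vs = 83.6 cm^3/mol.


ln(1 - vr) = ln(1 - 0.318) = -0.3827
Numerator = -((-0.3827) + 0.318 + 0.35 * 0.318^2) = 0.0293
Denominator = 83.6 * (0.318^(1/3) - 0.318/2) = 43.7698
nu = 0.0293 / 43.7698 = 6.7015e-04 mol/cm^3

6.7015e-04 mol/cm^3


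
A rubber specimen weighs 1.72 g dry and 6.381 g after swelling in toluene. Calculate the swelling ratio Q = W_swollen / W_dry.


Q = W_swollen / W_dry
Q = 6.381 / 1.72
Q = 3.71

Q = 3.71


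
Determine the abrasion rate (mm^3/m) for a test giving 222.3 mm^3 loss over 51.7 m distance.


Rate = volume_loss / distance
= 222.3 / 51.7
= 4.3 mm^3/m

4.3 mm^3/m


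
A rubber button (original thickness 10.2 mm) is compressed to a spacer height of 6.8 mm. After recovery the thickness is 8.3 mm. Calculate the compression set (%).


CS = (t0 - recovered) / (t0 - ts) * 100
= (10.2 - 8.3) / (10.2 - 6.8) * 100
= 1.9 / 3.4 * 100
= 55.9%

55.9%


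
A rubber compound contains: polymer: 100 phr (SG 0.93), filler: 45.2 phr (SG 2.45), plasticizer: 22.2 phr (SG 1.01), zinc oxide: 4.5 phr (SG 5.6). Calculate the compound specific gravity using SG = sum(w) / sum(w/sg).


Sum of weights = 171.9
Volume contributions:
  polymer: 100/0.93 = 107.5269
  filler: 45.2/2.45 = 18.4490
  plasticizer: 22.2/1.01 = 21.9802
  zinc oxide: 4.5/5.6 = 0.8036
Sum of volumes = 148.7596
SG = 171.9 / 148.7596 = 1.156

SG = 1.156


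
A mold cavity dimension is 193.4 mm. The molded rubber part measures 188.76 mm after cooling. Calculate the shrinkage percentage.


Shrinkage = (mold - part) / mold * 100
= (193.4 - 188.76) / 193.4 * 100
= 4.64 / 193.4 * 100
= 2.4%

2.4%


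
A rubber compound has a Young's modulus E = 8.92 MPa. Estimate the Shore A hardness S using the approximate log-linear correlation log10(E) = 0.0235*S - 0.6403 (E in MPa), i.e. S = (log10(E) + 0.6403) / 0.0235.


log10(E) = 0.0235*S - 0.6403  =>  S = (log10(E) + 0.6403) / 0.0235
log10(8.92) = 0.950365
S = (0.950365 + 0.6403) / 0.0235 = 1.590665 / 0.0235
S = 67.7

Shore A = 67.7


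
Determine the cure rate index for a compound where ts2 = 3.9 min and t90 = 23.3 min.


CRI = 100 / (t90 - ts2)
= 100 / (23.3 - 3.9)
= 100 / 19.4
= 5.15 min^-1

5.15 min^-1


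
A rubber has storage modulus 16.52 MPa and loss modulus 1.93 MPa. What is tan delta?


tan delta = E'' / E'
= 1.93 / 16.52
= 0.1168

tan delta = 0.1168


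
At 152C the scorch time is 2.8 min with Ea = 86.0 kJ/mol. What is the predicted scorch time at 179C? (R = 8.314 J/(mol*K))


Convert temperatures: T1 = 152 + 273.15 = 425.15 K, T2 = 179 + 273.15 = 452.15 K
ts2_new = 2.8 * exp(86000 / 8.314 * (1/452.15 - 1/425.15))
1/T2 - 1/T1 = -1.4046e-04
ts2_new = 0.65 min

0.65 min


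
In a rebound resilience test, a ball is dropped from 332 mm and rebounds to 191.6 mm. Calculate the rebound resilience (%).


Resilience = h_rebound / h_drop * 100
= 191.6 / 332 * 100
= 57.7%

57.7%


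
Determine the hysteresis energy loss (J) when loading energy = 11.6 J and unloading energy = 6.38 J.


Hysteresis loss = loading - unloading
= 11.6 - 6.38
= 5.22 J

5.22 J


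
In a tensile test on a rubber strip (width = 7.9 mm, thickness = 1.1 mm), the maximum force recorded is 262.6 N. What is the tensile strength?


Area = width * thickness = 7.9 * 1.1 = 8.69 mm^2
TS = force / area = 262.6 / 8.69 = 30.22 MPa

30.22 MPa


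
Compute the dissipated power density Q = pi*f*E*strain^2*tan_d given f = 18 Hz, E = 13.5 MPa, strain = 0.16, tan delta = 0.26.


Q = pi * f * E * strain^2 * tan_d
= pi * 18 * 13.5 * 0.16^2 * 0.26
= pi * 18 * 13.5 * 0.0256 * 0.26
= 5.0812

Q = 5.0812


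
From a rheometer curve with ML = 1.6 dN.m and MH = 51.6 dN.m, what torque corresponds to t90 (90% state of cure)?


M90 = ML + 0.9 * (MH - ML)
M90 = 1.6 + 0.9 * (51.6 - 1.6)
M90 = 1.6 + 0.9 * 50.0
M90 = 46.6 dN.m

46.6 dN.m


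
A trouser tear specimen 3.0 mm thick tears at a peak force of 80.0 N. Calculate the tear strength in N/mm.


Tear strength = force / thickness
= 80.0 / 3.0
= 26.67 N/mm

26.67 N/mm


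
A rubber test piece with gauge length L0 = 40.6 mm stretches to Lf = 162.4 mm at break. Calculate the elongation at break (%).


Elongation = (Lf - L0) / L0 * 100
= (162.4 - 40.6) / 40.6 * 100
= 121.8 / 40.6 * 100
= 300.0%

300.0%


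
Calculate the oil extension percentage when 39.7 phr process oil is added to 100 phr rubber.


Oil % = oil / (100 + oil) * 100
= 39.7 / (100 + 39.7) * 100
= 39.7 / 139.7 * 100
= 28.42%

28.42%


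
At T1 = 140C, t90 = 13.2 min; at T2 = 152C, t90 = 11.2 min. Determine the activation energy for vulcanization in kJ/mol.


T1 = 413.15 K, T2 = 425.15 K
1/T1 - 1/T2 = 6.8317e-05
ln(t1/t2) = ln(13.2/11.2) = 0.1643
Ea = 8.314 * 0.1643 / 6.8317e-05 = 19995.1351 J/mol
Ea = 20.0 kJ/mol

20.0 kJ/mol


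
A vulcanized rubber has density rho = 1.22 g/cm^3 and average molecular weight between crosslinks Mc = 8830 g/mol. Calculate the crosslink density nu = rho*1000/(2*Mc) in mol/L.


nu = rho * 1000 / (2 * Mc)
nu = 1.22 * 1000 / (2 * 8830)
nu = 1220.0 / 17660
nu = 0.0691 mol/L

0.0691 mol/L


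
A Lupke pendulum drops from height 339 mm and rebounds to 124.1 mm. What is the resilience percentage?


Resilience = h_rebound / h_drop * 100
= 124.1 / 339 * 100
= 36.6%

36.6%


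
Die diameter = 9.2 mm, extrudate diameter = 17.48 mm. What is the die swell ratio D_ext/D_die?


Die swell ratio = D_extrudate / D_die
= 17.48 / 9.2
= 1.9

Die swell = 1.9


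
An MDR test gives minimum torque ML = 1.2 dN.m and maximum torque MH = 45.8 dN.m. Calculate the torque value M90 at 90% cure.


M90 = ML + 0.9 * (MH - ML)
M90 = 1.2 + 0.9 * (45.8 - 1.2)
M90 = 1.2 + 0.9 * 44.6
M90 = 41.34 dN.m

41.34 dN.m


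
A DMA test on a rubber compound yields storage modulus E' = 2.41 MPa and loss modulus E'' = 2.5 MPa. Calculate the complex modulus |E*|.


|E*| = sqrt(E'^2 + E''^2)
= sqrt(2.41^2 + 2.5^2)
= sqrt(5.8081 + 6.2500)
= 3.472 MPa

3.472 MPa


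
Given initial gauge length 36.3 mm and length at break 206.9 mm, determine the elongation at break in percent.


Elongation = (Lf - L0) / L0 * 100
= (206.9 - 36.3) / 36.3 * 100
= 170.6 / 36.3 * 100
= 470.0%

470.0%


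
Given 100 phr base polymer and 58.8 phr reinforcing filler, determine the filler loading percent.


Filler % = filler / (rubber + filler) * 100
= 58.8 / (100 + 58.8) * 100
= 58.8 / 158.8 * 100
= 37.03%

37.03%


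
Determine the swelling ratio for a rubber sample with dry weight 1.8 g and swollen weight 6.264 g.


Q = W_swollen / W_dry
Q = 6.264 / 1.8
Q = 3.48

Q = 3.48


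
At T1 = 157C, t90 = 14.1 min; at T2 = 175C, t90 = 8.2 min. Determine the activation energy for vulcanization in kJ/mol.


T1 = 430.15 K, T2 = 448.15 K
1/T1 - 1/T2 = 9.3375e-05
ln(t1/t2) = ln(14.1/8.2) = 0.5420
Ea = 8.314 * 0.5420 / 9.3375e-05 = 48262.8201 J/mol
Ea = 48.26 kJ/mol

48.26 kJ/mol


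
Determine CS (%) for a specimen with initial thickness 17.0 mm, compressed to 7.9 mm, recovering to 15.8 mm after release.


CS = (t0 - recovered) / (t0 - ts) * 100
= (17.0 - 15.8) / (17.0 - 7.9) * 100
= 1.2 / 9.1 * 100
= 13.2%

13.2%


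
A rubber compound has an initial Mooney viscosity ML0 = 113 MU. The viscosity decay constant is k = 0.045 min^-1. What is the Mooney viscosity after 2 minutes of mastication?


ML = ML0 * exp(-k * t)
ML = 113 * exp(-0.045 * 2)
ML = 113 * 0.9139
ML = 103.27 MU

103.27 MU


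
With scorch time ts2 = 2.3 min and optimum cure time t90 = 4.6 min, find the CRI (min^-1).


CRI = 100 / (t90 - ts2)
= 100 / (4.6 - 2.3)
= 100 / 2.3
= 43.48 min^-1

43.48 min^-1


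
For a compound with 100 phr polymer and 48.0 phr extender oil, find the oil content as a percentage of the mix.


Oil % = oil / (100 + oil) * 100
= 48.0 / (100 + 48.0) * 100
= 48.0 / 148.0 * 100
= 32.43%

32.43%


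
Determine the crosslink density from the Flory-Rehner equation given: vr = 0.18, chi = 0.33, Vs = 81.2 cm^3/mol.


ln(1 - vr) = ln(1 - 0.18) = -0.1985
Numerator = -((-0.1985) + 0.18 + 0.33 * 0.18^2) = 0.0078
Denominator = 81.2 * (0.18^(1/3) - 0.18/2) = 38.5393
nu = 0.0078 / 38.5393 = 2.0133e-04 mol/cm^3

2.0133e-04 mol/cm^3


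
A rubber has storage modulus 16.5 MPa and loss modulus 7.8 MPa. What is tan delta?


tan delta = E'' / E'
= 7.8 / 16.5
= 0.4727

tan delta = 0.4727


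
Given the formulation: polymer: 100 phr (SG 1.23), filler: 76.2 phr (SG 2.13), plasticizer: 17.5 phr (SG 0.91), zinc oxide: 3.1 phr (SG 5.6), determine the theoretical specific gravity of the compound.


Sum of weights = 196.8
Volume contributions:
  polymer: 100/1.23 = 81.3008
  filler: 76.2/2.13 = 35.7746
  plasticizer: 17.5/0.91 = 19.2308
  zinc oxide: 3.1/5.6 = 0.5536
Sum of volumes = 136.8598
SG = 196.8 / 136.8598 = 1.438

SG = 1.438


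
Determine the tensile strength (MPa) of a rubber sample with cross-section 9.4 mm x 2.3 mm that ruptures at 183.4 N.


Area = width * thickness = 9.4 * 2.3 = 21.62 mm^2
TS = force / area = 183.4 / 21.62 = 8.48 MPa

8.48 MPa


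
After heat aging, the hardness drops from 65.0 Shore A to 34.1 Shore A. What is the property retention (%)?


Retention = aged / original * 100
= 34.1 / 65.0 * 100
= 52.5%

52.5%


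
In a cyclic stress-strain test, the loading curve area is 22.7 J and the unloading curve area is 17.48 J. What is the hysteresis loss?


Hysteresis loss = loading - unloading
= 22.7 - 17.48
= 5.22 J

5.22 J


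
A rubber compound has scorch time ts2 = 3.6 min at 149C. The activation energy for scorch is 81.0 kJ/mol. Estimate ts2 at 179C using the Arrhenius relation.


Convert temperatures: T1 = 149 + 273.15 = 422.15 K, T2 = 179 + 273.15 = 452.15 K
ts2_new = 3.6 * exp(81000 / 8.314 * (1/452.15 - 1/422.15))
1/T2 - 1/T1 = -1.5717e-04
ts2_new = 0.78 min

0.78 min


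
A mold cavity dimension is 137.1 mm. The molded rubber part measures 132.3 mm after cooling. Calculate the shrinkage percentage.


Shrinkage = (mold - part) / mold * 100
= (137.1 - 132.3) / 137.1 * 100
= 4.8 / 137.1 * 100
= 3.5%

3.5%


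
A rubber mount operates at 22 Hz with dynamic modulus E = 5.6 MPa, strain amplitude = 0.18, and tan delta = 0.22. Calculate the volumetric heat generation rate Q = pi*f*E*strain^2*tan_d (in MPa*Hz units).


Q = pi * f * E * strain^2 * tan_d
= pi * 22 * 5.6 * 0.18^2 * 0.22
= pi * 22 * 5.6 * 0.0324 * 0.22
= 2.7589

Q = 2.7589


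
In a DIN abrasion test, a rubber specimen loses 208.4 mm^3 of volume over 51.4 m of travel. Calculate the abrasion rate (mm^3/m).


Rate = volume_loss / distance
= 208.4 / 51.4
= 4.054 mm^3/m

4.054 mm^3/m


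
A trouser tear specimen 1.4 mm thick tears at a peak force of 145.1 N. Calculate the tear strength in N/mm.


Tear strength = force / thickness
= 145.1 / 1.4
= 103.64 N/mm

103.64 N/mm


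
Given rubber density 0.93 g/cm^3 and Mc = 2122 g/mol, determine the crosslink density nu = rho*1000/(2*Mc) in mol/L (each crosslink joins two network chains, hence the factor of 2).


nu = rho * 1000 / (2 * Mc)
nu = 0.93 * 1000 / (2 * 2122)
nu = 930.0 / 4244
nu = 0.2191 mol/L

0.2191 mol/L


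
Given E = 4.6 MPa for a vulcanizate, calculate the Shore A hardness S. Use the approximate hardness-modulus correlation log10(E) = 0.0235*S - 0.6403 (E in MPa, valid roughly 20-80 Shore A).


log10(E) = 0.0235*S - 0.6403  =>  S = (log10(E) + 0.6403) / 0.0235
log10(4.6) = 0.662758
S = (0.662758 + 0.6403) / 0.0235 = 1.303058 / 0.0235
S = 55.4

Shore A = 55.4


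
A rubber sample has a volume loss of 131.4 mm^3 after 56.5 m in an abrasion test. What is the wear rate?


Rate = volume_loss / distance
= 131.4 / 56.5
= 2.326 mm^3/m

2.326 mm^3/m


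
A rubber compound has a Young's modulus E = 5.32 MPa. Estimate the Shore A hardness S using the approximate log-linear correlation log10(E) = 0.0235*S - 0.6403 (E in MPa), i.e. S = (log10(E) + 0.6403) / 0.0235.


log10(E) = 0.0235*S - 0.6403  =>  S = (log10(E) + 0.6403) / 0.0235
log10(5.32) = 0.725912
S = (0.725912 + 0.6403) / 0.0235 = 1.366212 / 0.0235
S = 58.1

Shore A = 58.1


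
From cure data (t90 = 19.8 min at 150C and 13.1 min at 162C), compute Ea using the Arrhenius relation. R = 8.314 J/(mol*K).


T1 = 423.15 K, T2 = 435.15 K
1/T1 - 1/T2 = 6.5170e-05
ln(t1/t2) = ln(19.8/13.1) = 0.4131
Ea = 8.314 * 0.4131 / 6.5170e-05 = 52696.9469 J/mol
Ea = 52.7 kJ/mol

52.7 kJ/mol


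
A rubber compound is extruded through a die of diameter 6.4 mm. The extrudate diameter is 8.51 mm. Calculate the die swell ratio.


Die swell ratio = D_extrudate / D_die
= 8.51 / 6.4
= 1.33

Die swell = 1.33


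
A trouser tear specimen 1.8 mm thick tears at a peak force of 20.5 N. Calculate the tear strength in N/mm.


Tear strength = force / thickness
= 20.5 / 1.8
= 11.39 N/mm

11.39 N/mm


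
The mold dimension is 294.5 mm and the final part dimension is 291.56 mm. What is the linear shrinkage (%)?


Shrinkage = (mold - part) / mold * 100
= (294.5 - 291.56) / 294.5 * 100
= 2.94 / 294.5 * 100
= 1.0%

1.0%


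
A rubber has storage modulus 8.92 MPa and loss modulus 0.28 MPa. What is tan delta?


tan delta = E'' / E'
= 0.28 / 8.92
= 0.0314

tan delta = 0.0314


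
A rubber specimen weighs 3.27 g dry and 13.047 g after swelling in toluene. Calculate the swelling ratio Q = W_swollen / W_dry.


Q = W_swollen / W_dry
Q = 13.047 / 3.27
Q = 3.99

Q = 3.99


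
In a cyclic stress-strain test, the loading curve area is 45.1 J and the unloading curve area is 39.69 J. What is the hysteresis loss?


Hysteresis loss = loading - unloading
= 45.1 - 39.69
= 5.41 J

5.41 J


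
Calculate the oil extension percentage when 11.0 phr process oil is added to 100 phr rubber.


Oil % = oil / (100 + oil) * 100
= 11.0 / (100 + 11.0) * 100
= 11.0 / 111.0 * 100
= 9.91%

9.91%


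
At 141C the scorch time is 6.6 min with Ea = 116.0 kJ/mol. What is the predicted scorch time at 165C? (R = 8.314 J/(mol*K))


Convert temperatures: T1 = 141 + 273.15 = 414.15 K, T2 = 165 + 273.15 = 438.15 K
ts2_new = 6.6 * exp(116000 / 8.314 * (1/438.15 - 1/414.15))
1/T2 - 1/T1 = -1.3226e-04
ts2_new = 1.04 min

1.04 min


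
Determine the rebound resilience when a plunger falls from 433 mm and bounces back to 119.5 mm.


Resilience = h_rebound / h_drop * 100
= 119.5 / 433 * 100
= 27.6%

27.6%


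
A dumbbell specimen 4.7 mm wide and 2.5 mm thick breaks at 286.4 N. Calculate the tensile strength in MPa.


Area = width * thickness = 4.7 * 2.5 = 11.75 mm^2
TS = force / area = 286.4 / 11.75 = 24.37 MPa

24.37 MPa


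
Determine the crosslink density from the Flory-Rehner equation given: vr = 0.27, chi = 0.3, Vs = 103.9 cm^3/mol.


ln(1 - vr) = ln(1 - 0.27) = -0.3147
Numerator = -((-0.3147) + 0.27 + 0.3 * 0.27^2) = 0.0228
Denominator = 103.9 * (0.27^(1/3) - 0.27/2) = 53.1272
nu = 0.0228 / 53.1272 = 4.2993e-04 mol/cm^3

4.2993e-04 mol/cm^3


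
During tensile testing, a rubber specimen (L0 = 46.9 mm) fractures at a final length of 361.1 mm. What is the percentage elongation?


Elongation = (Lf - L0) / L0 * 100
= (361.1 - 46.9) / 46.9 * 100
= 314.2 / 46.9 * 100
= 669.9%

669.9%


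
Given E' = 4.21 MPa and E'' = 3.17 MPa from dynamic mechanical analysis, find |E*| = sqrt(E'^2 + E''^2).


|E*| = sqrt(E'^2 + E''^2)
= sqrt(4.21^2 + 3.17^2)
= sqrt(17.7241 + 10.0489)
= 5.27 MPa

5.27 MPa


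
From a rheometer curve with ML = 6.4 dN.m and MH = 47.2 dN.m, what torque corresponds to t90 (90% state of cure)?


M90 = ML + 0.9 * (MH - ML)
M90 = 6.4 + 0.9 * (47.2 - 6.4)
M90 = 6.4 + 0.9 * 40.8
M90 = 43.12 dN.m

43.12 dN.m


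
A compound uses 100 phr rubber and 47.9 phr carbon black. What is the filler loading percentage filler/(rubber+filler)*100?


Filler % = filler / (rubber + filler) * 100
= 47.9 / (100 + 47.9) * 100
= 47.9 / 147.9 * 100
= 32.39%

32.39%


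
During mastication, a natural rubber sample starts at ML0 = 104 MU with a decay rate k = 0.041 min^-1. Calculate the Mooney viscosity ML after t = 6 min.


ML = ML0 * exp(-k * t)
ML = 104 * exp(-0.041 * 6)
ML = 104 * 0.7819
ML = 81.32 MU

81.32 MU


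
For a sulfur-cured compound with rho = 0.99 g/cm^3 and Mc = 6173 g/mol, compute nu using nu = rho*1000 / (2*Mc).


nu = rho * 1000 / (2 * Mc)
nu = 0.99 * 1000 / (2 * 6173)
nu = 990.0 / 12346
nu = 0.0802 mol/L

0.0802 mol/L


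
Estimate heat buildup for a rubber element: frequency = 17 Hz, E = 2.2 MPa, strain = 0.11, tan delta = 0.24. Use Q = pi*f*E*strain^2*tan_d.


Q = pi * f * E * strain^2 * tan_d
= pi * 17 * 2.2 * 0.11^2 * 0.24
= pi * 17 * 2.2 * 0.0121 * 0.24
= 0.3412

Q = 0.3412


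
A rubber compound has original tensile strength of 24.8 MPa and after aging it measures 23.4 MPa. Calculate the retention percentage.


Retention = aged / original * 100
= 23.4 / 24.8 * 100
= 94.4%

94.4%


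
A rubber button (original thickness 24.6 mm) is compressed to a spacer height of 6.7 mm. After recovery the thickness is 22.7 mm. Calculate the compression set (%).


CS = (t0 - recovered) / (t0 - ts) * 100
= (24.6 - 22.7) / (24.6 - 6.7) * 100
= 1.9 / 17.9 * 100
= 10.6%

10.6%


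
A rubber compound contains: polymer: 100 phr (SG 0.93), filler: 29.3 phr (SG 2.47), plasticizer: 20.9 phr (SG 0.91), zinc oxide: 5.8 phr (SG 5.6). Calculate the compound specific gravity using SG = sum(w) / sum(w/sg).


Sum of weights = 156.0
Volume contributions:
  polymer: 100/0.93 = 107.5269
  filler: 29.3/2.47 = 11.8623
  plasticizer: 20.9/0.91 = 22.9670
  zinc oxide: 5.8/5.6 = 1.0357
Sum of volumes = 143.3920
SG = 156.0 / 143.3920 = 1.088

SG = 1.088


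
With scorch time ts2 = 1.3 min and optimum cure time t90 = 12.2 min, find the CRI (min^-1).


CRI = 100 / (t90 - ts2)
= 100 / (12.2 - 1.3)
= 100 / 10.9
= 9.17 min^-1

9.17 min^-1


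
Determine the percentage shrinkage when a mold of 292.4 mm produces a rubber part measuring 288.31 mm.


Shrinkage = (mold - part) / mold * 100
= (292.4 - 288.31) / 292.4 * 100
= 4.09 / 292.4 * 100
= 1.4%

1.4%


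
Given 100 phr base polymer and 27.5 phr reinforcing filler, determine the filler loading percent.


Filler % = filler / (rubber + filler) * 100
= 27.5 / (100 + 27.5) * 100
= 27.5 / 127.5 * 100
= 21.57%

21.57%


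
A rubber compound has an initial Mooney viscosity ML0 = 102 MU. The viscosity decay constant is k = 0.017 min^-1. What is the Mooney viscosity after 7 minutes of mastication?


ML = ML0 * exp(-k * t)
ML = 102 * exp(-0.017 * 7)
ML = 102 * 0.8878
ML = 90.56 MU

90.56 MU


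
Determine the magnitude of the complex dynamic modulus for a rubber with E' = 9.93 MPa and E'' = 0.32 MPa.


|E*| = sqrt(E'^2 + E''^2)
= sqrt(9.93^2 + 0.32^2)
= sqrt(98.6049 + 0.1024)
= 9.935 MPa

9.935 MPa


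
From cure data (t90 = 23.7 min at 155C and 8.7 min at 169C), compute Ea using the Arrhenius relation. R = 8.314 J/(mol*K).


T1 = 428.15 K, T2 = 442.15 K
1/T1 - 1/T2 = 7.3954e-05
ln(t1/t2) = ln(23.7/8.7) = 1.0022
Ea = 8.314 * 1.0022 / 7.3954e-05 = 112662.9632 J/mol
Ea = 112.66 kJ/mol

112.66 kJ/mol


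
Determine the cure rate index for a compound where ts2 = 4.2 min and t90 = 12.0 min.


CRI = 100 / (t90 - ts2)
= 100 / (12.0 - 4.2)
= 100 / 7.8
= 12.82 min^-1

12.82 min^-1


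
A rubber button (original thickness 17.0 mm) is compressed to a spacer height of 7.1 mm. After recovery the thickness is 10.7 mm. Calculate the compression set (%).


CS = (t0 - recovered) / (t0 - ts) * 100
= (17.0 - 10.7) / (17.0 - 7.1) * 100
= 6.3 / 9.9 * 100
= 63.6%

63.6%


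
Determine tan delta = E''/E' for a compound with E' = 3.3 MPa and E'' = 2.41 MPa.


tan delta = E'' / E'
= 2.41 / 3.3
= 0.7303

tan delta = 0.7303


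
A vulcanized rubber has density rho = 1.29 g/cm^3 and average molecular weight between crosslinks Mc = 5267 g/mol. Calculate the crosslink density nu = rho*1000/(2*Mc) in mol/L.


nu = rho * 1000 / (2 * Mc)
nu = 1.29 * 1000 / (2 * 5267)
nu = 1290.0 / 10534
nu = 0.1225 mol/L

0.1225 mol/L


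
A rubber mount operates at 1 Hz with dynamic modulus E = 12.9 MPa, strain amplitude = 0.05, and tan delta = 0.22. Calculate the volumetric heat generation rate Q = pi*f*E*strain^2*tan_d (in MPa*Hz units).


Q = pi * f * E * strain^2 * tan_d
= pi * 1 * 12.9 * 0.05^2 * 0.22
= pi * 1 * 12.9 * 0.0025 * 0.22
= 0.0223

Q = 0.0223


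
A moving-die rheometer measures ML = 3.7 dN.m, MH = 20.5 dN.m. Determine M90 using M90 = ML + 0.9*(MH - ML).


M90 = ML + 0.9 * (MH - ML)
M90 = 3.7 + 0.9 * (20.5 - 3.7)
M90 = 3.7 + 0.9 * 16.8
M90 = 18.82 dN.m

18.82 dN.m


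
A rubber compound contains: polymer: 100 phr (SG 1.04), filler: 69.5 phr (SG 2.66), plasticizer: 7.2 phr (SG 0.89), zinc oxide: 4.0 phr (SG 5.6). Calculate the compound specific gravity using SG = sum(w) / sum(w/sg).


Sum of weights = 180.7
Volume contributions:
  polymer: 100/1.04 = 96.1538
  filler: 69.5/2.66 = 26.1278
  plasticizer: 7.2/0.89 = 8.0899
  zinc oxide: 4.0/5.6 = 0.7143
Sum of volumes = 131.0858
SG = 180.7 / 131.0858 = 1.378

SG = 1.378


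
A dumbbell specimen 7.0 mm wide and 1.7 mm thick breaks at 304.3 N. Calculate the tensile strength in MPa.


Area = width * thickness = 7.0 * 1.7 = 11.9 mm^2
TS = force / area = 304.3 / 11.9 = 25.57 MPa

25.57 MPa


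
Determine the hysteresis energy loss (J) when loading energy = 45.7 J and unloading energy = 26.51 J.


Hysteresis loss = loading - unloading
= 45.7 - 26.51
= 19.19 J

19.19 J
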